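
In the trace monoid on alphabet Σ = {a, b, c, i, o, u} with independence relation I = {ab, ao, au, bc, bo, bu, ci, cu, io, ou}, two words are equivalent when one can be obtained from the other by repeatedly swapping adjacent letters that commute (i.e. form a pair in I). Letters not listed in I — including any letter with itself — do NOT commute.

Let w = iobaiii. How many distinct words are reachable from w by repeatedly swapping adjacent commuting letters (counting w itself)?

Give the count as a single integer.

drop 0:i onto floor
drop 1:o onto floor
drop 2:b onto {0:i}
drop 3:a onto {0:i}
drop 4:i onto {2:b, 3:a}
drop 5:i onto {4:i}
drop 6:i onto {5:i}
ground layer = {0:i, 1:o}
drop-orders for the pieces not yet dropped (sum over which currently-grounded one goes next):
  1 to go: {1} 1  {6} 1
  2 to go: {1,6} 2  {5,6} 1
  3 to go: {1,5,6} 3  {4,5,6} 1
  4 to go: {1,4,5,6} 4  {2,4,5,6} 1  {3,4,5,6} 1
  5 to go: {1,2,4,5,6} 5  {1,3,4,5,6} 5  {2,3,4,5,6} 2
  if 0:i drops first: 12 orders
  if 1:o drops first: 2 orders
heap linearizations: 14

14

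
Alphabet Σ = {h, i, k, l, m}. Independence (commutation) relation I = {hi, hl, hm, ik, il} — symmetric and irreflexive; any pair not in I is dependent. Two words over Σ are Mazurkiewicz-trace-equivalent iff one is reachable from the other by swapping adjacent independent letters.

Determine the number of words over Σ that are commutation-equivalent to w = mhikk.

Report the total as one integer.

drop 0:m onto floor
drop 1:h onto floor
drop 2:i onto {0:m}
drop 3:k onto {0:m, 1:h}
drop 4:k onto {3:k}
ground layer = {0:m, 1:h}
drop-orders for the pieces not yet dropped (sum over which currently-grounded one goes next):
  1 to go: {2} 1  {4} 1
  2 to go: {2,4} 2  {3,4} 1
  3 to go: {1,3,4} 1  {2,3,4} 3
  if 0:m drops first: 4 orders
  if 1:h drops first: 3 orders
heap linearizations: 7

7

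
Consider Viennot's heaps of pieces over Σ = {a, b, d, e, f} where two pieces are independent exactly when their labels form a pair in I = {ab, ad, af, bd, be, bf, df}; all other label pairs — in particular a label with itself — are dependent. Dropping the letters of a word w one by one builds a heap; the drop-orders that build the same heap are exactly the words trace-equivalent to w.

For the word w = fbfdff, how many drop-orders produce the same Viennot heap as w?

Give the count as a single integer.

0(f) covers ∅
1(b) covers ∅
2(f) covers 0:f
3(d) covers ∅
4(f) covers 2:f
5(f) covers 4:f
floor of heap: 0:f, 1:b, 3:d
completions by unplaced set U, small U first (add the entries for U minus each lowest piece of U):
  |U|=1: {1}:1  {3}:1  {5}:1
  |U|=2: {1,3}:2  {1,5}:2  {3,5}:2  {4,5}:1
  |U|=3: {1,3,5}:6  {1,4,5}:3  {2,4,5}:1  {3,4,5}:3
  |U|=4: {0,2,4,5}:1  {1,2,4,5}:4  {1,3,4,5}:12  {2,3,4,5}:4
  start at 0(f): 20
  start at 1(b): 5
  start at 3(d): 5
sum over floor = 30

30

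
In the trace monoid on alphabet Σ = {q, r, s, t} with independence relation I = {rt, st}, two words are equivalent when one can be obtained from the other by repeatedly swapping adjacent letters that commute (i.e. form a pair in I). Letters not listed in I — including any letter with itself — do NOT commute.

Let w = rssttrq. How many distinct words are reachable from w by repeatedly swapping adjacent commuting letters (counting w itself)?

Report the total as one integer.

15

drop 0:r onto floor
drop 1:s onto {0:r}
drop 2:s onto {1:s}
drop 3:t onto floor
drop 4:t onto {3:t}
drop 5:r onto {2:s}
drop 6:q onto {4:t, 5:r}
ground layer = {0:r, 3:t}
drop-orders for the pieces not yet dropped (sum over which currently-grounded one goes next):
  1 to go: {6} 1
  2 to go: {4,6} 1  {5,6} 1
  3 to go: {2,5,6} 1  {3,4,6} 1  {4,5,6} 2
  4 to go: {1,2,5,6} 1  {2,4,5,6} 3  {3,4,5,6} 3
  5 to go: {0,1,2,5,6} 1  {1,2,4,5,6} 4  {2,3,4,5,6} 6
  if 0:r drops first: 10 orders
  if 3:t drops first: 5 orders
heap linearizations: 15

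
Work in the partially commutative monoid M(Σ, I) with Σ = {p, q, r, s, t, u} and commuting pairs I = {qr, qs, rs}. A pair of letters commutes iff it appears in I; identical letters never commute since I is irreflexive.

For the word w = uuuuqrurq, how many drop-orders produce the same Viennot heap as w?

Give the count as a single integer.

0(u) covers ∅
1(u) covers 0:u
2(u) covers 1:u
3(u) covers 2:u
4(q) covers 3:u
5(r) covers 3:u
6(u) covers 4:q, 5:r
7(r) covers 6:u
8(q) covers 6:u
floor of heap: 0:u
completions by unplaced set U, small U first (add the entries for U minus each lowest piece of U):
  |U|=1: {7}:1  {8}:1
  |U|=2: {7,8}:2
  |U|=3: {6,7,8}:2
  |U|=4: {4,6,7,8}:2  {5,6,7,8}:2
  |U|=5: {4,5,6,7,8}:4
  |U|=6: {3,4,5,6,7,8}:4
  |U|=7: {2,3,4,5,6,7,8}:4
  start at 0(u): 4

4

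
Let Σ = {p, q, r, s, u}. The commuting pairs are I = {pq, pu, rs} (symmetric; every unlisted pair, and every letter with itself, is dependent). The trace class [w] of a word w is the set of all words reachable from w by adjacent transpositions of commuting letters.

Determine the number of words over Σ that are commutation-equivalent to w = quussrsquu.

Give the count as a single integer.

4

0(q) covers ∅
1(u) covers 0:q
2(u) covers 1:u
3(s) covers 2:u
4(s) covers 3:s
5(r) covers 2:u
6(s) covers 4:s
7(q) covers 5:r, 6:s
8(u) covers 7:q
9(u) covers 8:u
floor of heap: 0:q
completions by unplaced set U, small U first (add the entries for U minus each lowest piece of U):
  |U|=1: {9}:1
  |U|=2: {8,9}:1
  |U|=3: {7,8,9}:1
  |U|=4: {5,7,8,9}:1  {6,7,8,9}:1
  |U|=5: {4,6,7,8,9}:1  {5,6,7,8,9}:2
  |U|=6: {3,4,6,7,8,9}:1  {4,5,6,7,8,9}:3
  |U|=7: {3,4,5,6,7,8,9}:4
  |U|=8: {2,3,4,5,6,7,8,9}:4
  start at 0(q): 4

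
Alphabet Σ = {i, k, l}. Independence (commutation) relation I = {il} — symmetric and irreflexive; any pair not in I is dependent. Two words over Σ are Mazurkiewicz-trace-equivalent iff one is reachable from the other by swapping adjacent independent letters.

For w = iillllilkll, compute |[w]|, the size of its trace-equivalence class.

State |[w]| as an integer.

56

drop 0:i onto floor
drop 1:i onto {0:i}
drop 2:l onto floor
drop 3:l onto {2:l}
drop 4:l onto {3:l}
drop 5:l onto {4:l}
drop 6:i onto {1:i}
drop 7:l onto {5:l}
drop 8:k onto {6:i, 7:l}
drop 9:l onto {8:k}
drop 10:l onto {9:l}
ground layer = {0:i, 2:l}
drop-orders for the pieces not yet dropped (sum over which currently-grounded one goes next):
  1 to go: {10} 1
  2 to go: {9,10} 1
  3 to go: {8,9,10} 1
  4 to go: {6,8,9,10} 1  {7,8,9,10} 1
  5 to go: {1,6,8,9,10} 1  {5,7,8,9,10} 1  {6,7,8,9,10} 2
  6 to go: {0,1,6,8,9,10} 1  {1,6,7,8,9,10} 3  {4,5,7,8,9,10} 1  {5,6,7,8,9,10} 3
  7 to go: {0,1,6,7,8,9,10} 4  {1,5,6,7,8,9,10} 6  {3,4,5,7,8,9,10} 1  {4,5,6,7,8,9,10} 4
  8 to go: {0,1,5,6,7,8,9,10} 10  {1,4,5,6,7,8,9,10} 10  {2,3,4,5,7,8,9,10} 1  {3,4,5,6,7,8,9,10} 5
  9 to go: {0,1,4,5,6,7,8,9,10} 20  {1,3,4,5,6,7,8,9,10} 15  {2,3,4,5,6,7,8,9,10} 6
  if 0:i drops first: 21 orders
  if 2:l drops first: 35 orders
heap linearizations: 56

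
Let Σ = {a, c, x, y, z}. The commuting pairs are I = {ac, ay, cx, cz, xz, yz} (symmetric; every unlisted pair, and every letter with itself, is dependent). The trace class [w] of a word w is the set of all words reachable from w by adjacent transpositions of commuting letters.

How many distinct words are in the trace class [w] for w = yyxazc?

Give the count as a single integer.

4

drop 0:y onto floor
drop 1:y onto {0:y}
drop 2:x onto {1:y}
drop 3:a onto {2:x}
drop 4:z onto {3:a}
drop 5:c onto {1:y}
ground layer = {0:y}
drop-orders for the pieces not yet dropped (sum over which currently-grounded one goes next):
  1 to go: {4} 1  {5} 1
  2 to go: {3,4} 1  {4,5} 2
  3 to go: {2,3,4} 1  {3,4,5} 3
  4 to go: {2,3,4,5} 4
  if 0:y drops first: 4 orders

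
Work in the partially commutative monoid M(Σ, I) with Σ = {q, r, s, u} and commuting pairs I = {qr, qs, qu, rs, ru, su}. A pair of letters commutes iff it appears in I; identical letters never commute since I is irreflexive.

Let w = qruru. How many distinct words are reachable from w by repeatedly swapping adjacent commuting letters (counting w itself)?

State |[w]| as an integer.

0(q) covers ∅
1(r) covers ∅
2(u) covers ∅
3(r) covers 1:r
4(u) covers 2:u
floor of heap: 0:q, 1:r, 2:u
completions by unplaced set U, small U first (add the entries for U minus each lowest piece of U):
  |U|=1: {0}:1  {3}:1  {4}:1
  |U|=2: {0,3}:2  {0,4}:2  {1,3}:1  {2,4}:1  {3,4}:2
  |U|=3: {0,1,3}:3  {0,2,4}:3  {0,3,4}:6  {1,3,4}:3  {2,3,4}:3
  start at 0(q): 6
  start at 1(r): 12
  start at 2(u): 12
sum over floor = 30

30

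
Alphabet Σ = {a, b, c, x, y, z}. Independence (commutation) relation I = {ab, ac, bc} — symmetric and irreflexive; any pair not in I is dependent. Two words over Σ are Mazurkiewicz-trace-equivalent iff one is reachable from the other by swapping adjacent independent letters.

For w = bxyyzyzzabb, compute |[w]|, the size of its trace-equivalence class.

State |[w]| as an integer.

3

piece 0:b — minimal
piece 1:x rests on {0:b}
piece 2:y rests on {1:x}
piece 3:y rests on {2:y}
piece 4:z rests on {3:y}
piece 5:y rests on {4:z}
piece 6:z rests on {5:y}
piece 7:z rests on {6:z}
piece 8:a rests on {7:z}
piece 9:b rests on {7:z}
piece 10:b rests on {9:b}
minimal pieces: {0:b}
ways to finish when only these pieces remain (= sum over removing one remaining piece with nothing left below it):
  1 left: {8}→1  {10}→1
  2 left: {8,10}→2  {9,10}→1
  3 left: {8,9,10}→3
  4 left: {7,8,9,10}→3
  5 left: {6,7,8,9,10}→3
  6 left: {5,6,7,8,9,10}→3
  7 left: {4,5,6,7,8,9,10}→3
  8 left: {3,4,5,6,7,8,9,10}→3
  9 left: {2,3,4,5,6,7,8,9,10}→3
  placing 0:b first → 3 extensions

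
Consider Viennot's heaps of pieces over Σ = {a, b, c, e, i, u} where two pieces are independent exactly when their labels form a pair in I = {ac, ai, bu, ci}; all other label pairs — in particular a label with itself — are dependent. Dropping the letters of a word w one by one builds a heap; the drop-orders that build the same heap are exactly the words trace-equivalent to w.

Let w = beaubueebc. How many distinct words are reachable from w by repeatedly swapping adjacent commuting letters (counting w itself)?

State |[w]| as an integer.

#0=b has no predecessor
#1=e depends on [0:b]
#2=a depends on [1:e]
#3=u depends on [2:a]
#4=b depends on [2:a]
#5=u depends on [3:u]
#6=e depends on [4:b, 5:u]
#7=e depends on [6:e]
#8=b depends on [7:e]
#9=c depends on [8:b]
sources: [0:b]
N(rest) = Σ N(rest − s) over sources s of rest; N(one piece) = 1:
  size 1 → [9]=1
  size 2 → [8,9]=1
  size 3 → [7,8,9]=1
  size 4 → [6,7,8,9]=1
  size 5 → [4,6,7,8,9]=1  [5,6,7,8,9]=1
  size 6 → [3,5,6,7,8,9]=1  [4,5,6,7,8,9]=2
  size 7 → [3,4,5,6,7,8,9]=3
  size 8 → [2,3,4,5,6,7,8,9]=3
  first=0(b) contributes 3

3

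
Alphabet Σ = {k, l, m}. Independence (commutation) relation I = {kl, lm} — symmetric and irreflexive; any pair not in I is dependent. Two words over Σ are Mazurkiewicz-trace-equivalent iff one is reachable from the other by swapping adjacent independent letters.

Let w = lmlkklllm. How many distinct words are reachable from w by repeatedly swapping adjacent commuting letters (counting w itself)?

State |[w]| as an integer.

piece 0:l — minimal
piece 1:m — minimal
piece 2:l rests on {0:l}
piece 3:k rests on {1:m}
piece 4:k rests on {3:k}
piece 5:l rests on {2:l}
piece 6:l rests on {5:l}
piece 7:l rests on {6:l}
piece 8:m rests on {4:k}
minimal pieces: {0:l, 1:m}
ways to finish when only these pieces remain (= sum over removing one remaining piece with nothing left below it):
  1 left: {7}→1  {8}→1
  2 left: {4,8}→1  {6,7}→1  {7,8}→2
  3 left: {3,4,8}→1  {4,7,8}→3  {5,6,7}→1  {6,7,8}→3
  4 left: {1,3,4,8}→1  {2,5,6,7}→1  {3,4,7,8}→4  {4,6,7,8}→6  {5,6,7,8}→4
  5 left: {0,2,5,6,7}→1  {1,3,4,7,8}→5  {2,5,6,7,8}→5  {3,4,6,7,8}→10  {4,5,6,7,8}→10
  6 left: {0,2,5,6,7,8}→6  {1,3,4,6,7,8}→15  {2,4,5,6,7,8}→15  {3,4,5,6,7,8}→20
  7 left: {0,2,4,5,6,7,8}→21  {1,3,4,5,6,7,8}→35  {2,3,4,5,6,7,8}→35
  placing 0:l first → 70 extensions
  placing 1:m first → 56 extensions
total linear extensions = 126

126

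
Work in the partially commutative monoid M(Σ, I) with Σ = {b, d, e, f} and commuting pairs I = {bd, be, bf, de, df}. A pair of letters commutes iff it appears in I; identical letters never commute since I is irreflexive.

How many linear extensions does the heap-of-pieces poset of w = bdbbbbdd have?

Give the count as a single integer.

#0=b has no predecessor
#1=d has no predecessor
#2=b depends on [0:b]
#3=b depends on [2:b]
#4=b depends on [3:b]
#5=b depends on [4:b]
#6=d depends on [1:d]
#7=d depends on [6:d]
sources: [0:b, 1:d]
N(rest) = Σ N(rest − s) over sources s of rest; N(one piece) = 1:
  size 1 → [5]=1  [7]=1
  size 2 → [4,5]=1  [5,7]=2  [6,7]=1
  size 3 → [1,6,7]=1  [3,4,5]=1  [4,5,7]=3  [5,6,7]=3
  size 4 → [1,5,6,7]=4  [2,3,4,5]=1  [3,4,5,7]=4  [4,5,6,7]=6
  size 5 → [0,2,3,4,5]=1  [1,4,5,6,7]=10  [2,3,4,5,7]=5  [3,4,5,6,7]=10
  size 6 → [0,2,3,4,5,7]=6  [1,3,4,5,6,7]=20  [2,3,4,5,6,7]=15
  first=0(b) contributes 35
  first=1(d) contributes 21
|[w]| = 56

56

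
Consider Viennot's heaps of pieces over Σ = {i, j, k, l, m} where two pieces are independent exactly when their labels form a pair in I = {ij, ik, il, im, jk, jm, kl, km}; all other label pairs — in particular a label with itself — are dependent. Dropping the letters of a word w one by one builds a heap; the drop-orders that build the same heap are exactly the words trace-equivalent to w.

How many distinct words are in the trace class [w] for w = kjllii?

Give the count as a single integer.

drop 0:k onto floor
drop 1:j onto floor
drop 2:l onto {1:j}
drop 3:l onto {2:l}
drop 4:i onto floor
drop 5:i onto {4:i}
ground layer = {0:k, 1:j, 4:i}
drop-orders for the pieces not yet dropped (sum over which currently-grounded one goes next):
  1 to go: {0} 1  {3} 1  {5} 1
  2 to go: {0,3} 2  {0,5} 2  {2,3} 1  {3,5} 2  {4,5} 1
  3 to go: {0,2,3} 3  {0,3,5} 6  {0,4,5} 3  {1,2,3} 1  {2,3,5} 3  {3,4,5} 3
  4 to go: {0,1,2,3} 4  {0,2,3,5} 12  {0,3,4,5} 12  {1,2,3,5} 4  {2,3,4,5} 6
  if 0:k drops first: 10 orders
  if 1:j drops first: 30 orders
  if 4:i drops first: 20 orders
heap linearizations: 60

60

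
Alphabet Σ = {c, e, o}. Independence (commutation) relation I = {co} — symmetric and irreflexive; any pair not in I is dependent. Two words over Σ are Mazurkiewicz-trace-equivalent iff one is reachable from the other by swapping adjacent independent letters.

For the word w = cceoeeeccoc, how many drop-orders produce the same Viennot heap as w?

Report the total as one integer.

drop 0:c onto floor
drop 1:c onto {0:c}
drop 2:e onto {1:c}
drop 3:o onto {2:e}
drop 4:e onto {3:o}
drop 5:e onto {4:e}
drop 6:e onto {5:e}
drop 7:c onto {6:e}
drop 8:c onto {7:c}
drop 9:o onto {6:e}
drop 10:c onto {8:c}
ground layer = {0:c}
drop-orders for the pieces not yet dropped (sum over which currently-grounded one goes next):
  1 to go: {9} 1  {10} 1
  2 to go: {8,10} 1  {9,10} 2
  3 to go: {7,8,10} 1  {8,9,10} 3
  4 to go: {7,8,9,10} 4
  5 to go: {6,7,8,9,10} 4
  6 to go: {5,6,7,8,9,10} 4
  7 to go: {4,5,6,7,8,9,10} 4
  8 to go: {3,4,5,6,7,8,9,10} 4
  9 to go: {2,3,4,5,6,7,8,9,10} 4
  if 0:c drops first: 4 orders

4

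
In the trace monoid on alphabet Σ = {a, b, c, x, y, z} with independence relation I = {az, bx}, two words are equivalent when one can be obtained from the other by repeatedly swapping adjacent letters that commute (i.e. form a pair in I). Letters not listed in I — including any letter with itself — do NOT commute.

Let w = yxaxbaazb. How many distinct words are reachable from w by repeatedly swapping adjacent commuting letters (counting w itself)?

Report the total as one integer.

6

piece 0:y — minimal
piece 1:x rests on {0:y}
piece 2:a rests on {1:x}
piece 3:x rests on {2:a}
piece 4:b rests on {2:a}
piece 5:a rests on {3:x, 4:b}
piece 6:a rests on {5:a}
piece 7:z rests on {3:x, 4:b}
piece 8:b rests on {6:a, 7:z}
minimal pieces: {0:y}
ways to finish when only these pieces remain (= sum over removing one remaining piece with nothing left below it):
  1 left: {8}→1
  2 left: {6,8}→1  {7,8}→1
  3 left: {5,6,8}→1  {6,7,8}→2
  4 left: {5,6,7,8}→3
  5 left: {3,5,6,7,8}→3  {4,5,6,7,8}→3
  6 left: {3,4,5,6,7,8}→6
  7 left: {2,3,4,5,6,7,8}→6
  placing 0:y first → 6 extensions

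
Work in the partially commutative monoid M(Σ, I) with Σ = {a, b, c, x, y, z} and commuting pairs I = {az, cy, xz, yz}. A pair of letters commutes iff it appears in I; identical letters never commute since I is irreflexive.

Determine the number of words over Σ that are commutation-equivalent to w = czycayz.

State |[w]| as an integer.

13

#0=c has no predecessor
#1=z depends on [0:c]
#2=y has no predecessor
#3=c depends on [1:z]
#4=a depends on [2:y, 3:c]
#5=y depends on [4:a]
#6=z depends on [3:c]
sources: [0:c, 2:y]
N(rest) = Σ N(rest − s) over sources s of rest; N(one piece) = 1:
  size 1 → [5]=1  [6]=1
  size 2 → [4,5]=1  [5,6]=2
  size 3 → [2,4,5]=1  [4,5,6]=3
  size 4 → [2,4,5,6]=4  [3,4,5,6]=3
  size 5 → [1,3,4,5,6]=3  [2,3,4,5,6]=7
  first=0(c) contributes 10
  first=2(y) contributes 3
|[w]| = 13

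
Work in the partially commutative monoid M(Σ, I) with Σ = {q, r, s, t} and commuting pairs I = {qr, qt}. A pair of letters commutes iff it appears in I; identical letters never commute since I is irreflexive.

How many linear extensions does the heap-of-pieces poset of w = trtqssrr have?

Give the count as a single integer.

4

drop 0:t onto floor
drop 1:r onto {0:t}
drop 2:t onto {1:r}
drop 3:q onto floor
drop 4:s onto {2:t, 3:q}
drop 5:s onto {4:s}
drop 6:r onto {5:s}
drop 7:r onto {6:r}
ground layer = {0:t, 3:q}
drop-orders for the pieces not yet dropped (sum over which currently-grounded one goes next):
  1 to go: {7} 1
  2 to go: {6,7} 1
  3 to go: {5,6,7} 1
  4 to go: {4,5,6,7} 1
  5 to go: {2,4,5,6,7} 1  {3,4,5,6,7} 1
  6 to go: {1,2,4,5,6,7} 1  {2,3,4,5,6,7} 2
  if 0:t drops first: 3 orders
  if 3:q drops first: 1 orders
heap linearizations: 4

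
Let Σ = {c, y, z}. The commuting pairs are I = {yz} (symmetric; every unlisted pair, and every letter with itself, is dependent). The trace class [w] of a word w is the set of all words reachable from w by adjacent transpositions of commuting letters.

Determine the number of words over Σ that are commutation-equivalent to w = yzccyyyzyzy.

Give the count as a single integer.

piece 0:y — minimal
piece 1:z — minimal
piece 2:c rests on {0:y, 1:z}
piece 3:c rests on {2:c}
piece 4:y rests on {3:c}
piece 5:y rests on {4:y}
piece 6:y rests on {5:y}
piece 7:z rests on {3:c}
piece 8:y rests on {6:y}
piece 9:z rests on {7:z}
piece 10:y rests on {8:y}
minimal pieces: {0:y, 1:z}
ways to finish when only these pieces remain (= sum over removing one remaining piece with nothing left below it):
  1 left: {9}→1  {10}→1
  2 left: {7,9}→1  {8,10}→1  {9,10}→2
  3 left: {6,8,10}→1  {7,9,10}→3  {8,9,10}→3
  4 left: {5,6,8,10}→1  {6,8,9,10}→4  {7,8,9,10}→6
  5 left: {4,5,6,8,10}→1  {5,6,8,9,10}→5  {6,7,8,9,10}→10
  6 left: {4,5,6,8,9,10}→6  {5,6,7,8,9,10}→15
  7 left: {4,5,6,7,8,9,10}→21
  8 left: {3,4,5,6,7,8,9,10}→21
  9 left: {2,3,4,5,6,7,8,9,10}→21
  placing 0:y first → 21 extensions
  placing 1:z first → 21 extensions
total linear extensions = 42

42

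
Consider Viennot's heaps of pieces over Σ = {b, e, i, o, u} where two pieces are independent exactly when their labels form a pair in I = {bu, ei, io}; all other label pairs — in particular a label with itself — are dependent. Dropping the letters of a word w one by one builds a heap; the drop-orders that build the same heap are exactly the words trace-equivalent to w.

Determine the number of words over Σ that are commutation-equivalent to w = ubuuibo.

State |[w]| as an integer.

4

0(u) covers ∅
1(b) covers ∅
2(u) covers 0:u
3(u) covers 2:u
4(i) covers 1:b, 3:u
5(b) covers 4:i
6(o) covers 5:b
floor of heap: 0:u, 1:b
completions by unplaced set U, small U first (add the entries for U minus each lowest piece of U):
  |U|=1: {6}:1
  |U|=2: {5,6}:1
  |U|=3: {4,5,6}:1
  |U|=4: {1,4,5,6}:1  {3,4,5,6}:1
  |U|=5: {1,3,4,5,6}:2  {2,3,4,5,6}:1
  start at 0(u): 3
  start at 1(b): 1
sum over floor = 4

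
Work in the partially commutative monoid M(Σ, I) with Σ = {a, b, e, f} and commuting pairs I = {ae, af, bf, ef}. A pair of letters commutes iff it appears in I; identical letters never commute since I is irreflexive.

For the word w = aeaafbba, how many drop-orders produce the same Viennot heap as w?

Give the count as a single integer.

32

0(a) covers ∅
1(e) covers ∅
2(a) covers 0:a
3(a) covers 2:a
4(f) covers ∅
5(b) covers 1:e, 3:a
6(b) covers 5:b
7(a) covers 6:b
floor of heap: 0:a, 1:e, 4:f
completions by unplaced set U, small U first (add the entries for U minus each lowest piece of U):
  |U|=1: {4}:1  {7}:1
  |U|=2: {4,7}:2  {6,7}:1
  |U|=3: {4,6,7}:3  {5,6,7}:1
  |U|=4: {1,5,6,7}:1  {3,5,6,7}:1  {4,5,6,7}:4
  |U|=5: {1,3,5,6,7}:2  {1,4,5,6,7}:5  {2,3,5,6,7}:1  {3,4,5,6,7}:5
  |U|=6: {0,2,3,5,6,7}:1  {1,2,3,5,6,7}:3  {1,3,4,5,6,7}:12  {2,3,4,5,6,7}:6
  start at 0(a): 21
  start at 1(e): 7
  start at 4(f): 4
sum over floor = 32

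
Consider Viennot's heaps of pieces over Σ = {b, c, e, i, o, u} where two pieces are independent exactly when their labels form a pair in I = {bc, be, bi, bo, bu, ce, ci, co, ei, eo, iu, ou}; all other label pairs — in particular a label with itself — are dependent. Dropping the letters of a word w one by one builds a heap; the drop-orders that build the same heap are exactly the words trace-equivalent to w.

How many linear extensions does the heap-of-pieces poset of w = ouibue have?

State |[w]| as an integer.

60

0(o) covers ∅
1(u) covers ∅
2(i) covers 0:o
3(b) covers ∅
4(u) covers 1:u
5(e) covers 4:u
floor of heap: 0:o, 1:u, 3:b
completions by unplaced set U, small U first (add the entries for U minus each lowest piece of U):
  |U|=1: {2}:1  {3}:1  {5}:1
  |U|=2: {0,2}:1  {2,3}:2  {2,5}:2  {3,5}:2  {4,5}:1
  |U|=3: {0,2,3}:3  {0,2,5}:3  {1,4,5}:1  {2,3,5}:6  {2,4,5}:3  {3,4,5}:3
  |U|=4: {0,2,3,5}:12  {0,2,4,5}:6  {1,2,4,5}:4  {1,3,4,5}:4  {2,3,4,5}:12
  start at 0(o): 20
  start at 1(u): 30
  start at 3(b): 10
sum over floor = 60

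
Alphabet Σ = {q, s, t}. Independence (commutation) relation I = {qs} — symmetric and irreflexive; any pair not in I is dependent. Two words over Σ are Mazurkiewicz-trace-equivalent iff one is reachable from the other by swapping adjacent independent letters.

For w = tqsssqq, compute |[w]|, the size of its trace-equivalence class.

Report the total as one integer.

20

0(t) covers ∅
1(q) covers 0:t
2(s) covers 0:t
3(s) covers 2:s
4(s) covers 3:s
5(q) covers 1:q
6(q) covers 5:q
floor of heap: 0:t
completions by unplaced set U, small U first (add the entries for U minus each lowest piece of U):
  |U|=1: {4}:1  {6}:1
  |U|=2: {3,4}:1  {4,6}:2  {5,6}:1
  |U|=3: {1,5,6}:1  {2,3,4}:1  {3,4,6}:3  {4,5,6}:3
  |U|=4: {1,4,5,6}:4  {2,3,4,6}:4  {3,4,5,6}:6
  |U|=5: {1,3,4,5,6}:10  {2,3,4,5,6}:10
  start at 0(t): 20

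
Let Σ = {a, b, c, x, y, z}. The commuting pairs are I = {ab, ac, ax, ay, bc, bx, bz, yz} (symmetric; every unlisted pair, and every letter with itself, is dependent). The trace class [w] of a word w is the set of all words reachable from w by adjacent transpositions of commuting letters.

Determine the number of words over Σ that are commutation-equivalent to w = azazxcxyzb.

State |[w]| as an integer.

drop 0:a onto floor
drop 1:z onto {0:a}
drop 2:a onto {1:z}
drop 3:z onto {2:a}
drop 4:x onto {3:z}
drop 5:c onto {4:x}
drop 6:x onto {5:c}
drop 7:y onto {6:x}
drop 8:z onto {6:x}
drop 9:b onto {7:y}
ground layer = {0:a}
drop-orders for the pieces not yet dropped (sum over which currently-grounded one goes next):
  1 to go: {8} 1  {9} 1
  2 to go: {7,9} 1  {8,9} 2
  3 to go: {7,8,9} 3
  4 to go: {6,7,8,9} 3
  5 to go: {5,6,7,8,9} 3
  6 to go: {4,5,6,7,8,9} 3
  7 to go: {3,4,5,6,7,8,9} 3
  8 to go: {2,3,4,5,6,7,8,9} 3
  if 0:a drops first: 3 orders

3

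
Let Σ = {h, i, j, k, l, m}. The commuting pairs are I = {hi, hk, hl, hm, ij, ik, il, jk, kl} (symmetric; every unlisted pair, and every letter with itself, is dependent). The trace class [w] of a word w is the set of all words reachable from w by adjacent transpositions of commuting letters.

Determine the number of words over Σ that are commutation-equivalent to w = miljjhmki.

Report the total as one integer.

drop 0:m onto floor
drop 1:i onto {0:m}
drop 2:l onto {0:m}
drop 3:j onto {2:l}
drop 4:j onto {3:j}
drop 5:h onto {4:j}
drop 6:m onto {1:i, 4:j}
drop 7:k onto {6:m}
drop 8:i onto {6:m}
ground layer = {0:m}
drop-orders for the pieces not yet dropped (sum over which currently-grounded one goes next):
  1 to go: {5} 1  {7} 1  {8} 1
  2 to go: {5,7} 2  {5,8} 2  {7,8} 2
  3 to go: {5,7,8} 6  {6,7,8} 2
  4 to go: {1,6,7,8} 2  {5,6,7,8} 8
  5 to go: {1,5,6,7,8} 10  {4,5,6,7,8} 8
  6 to go: {1,4,5,6,7,8} 18  {3,4,5,6,7,8} 8
  7 to go: {1,3,4,5,6,7,8} 26  {2,3,4,5,6,7,8} 8
  if 0:m drops first: 34 orders

34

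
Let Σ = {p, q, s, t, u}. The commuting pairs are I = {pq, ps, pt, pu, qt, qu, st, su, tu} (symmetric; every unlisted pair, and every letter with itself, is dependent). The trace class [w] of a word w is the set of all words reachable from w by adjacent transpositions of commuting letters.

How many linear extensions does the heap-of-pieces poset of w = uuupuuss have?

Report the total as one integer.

drop 0:u onto floor
drop 1:u onto {0:u}
drop 2:u onto {1:u}
drop 3:p onto floor
drop 4:u onto {2:u}
drop 5:u onto {4:u}
drop 6:s onto floor
drop 7:s onto {6:s}
ground layer = {0:u, 3:p, 6:s}
drop-orders for the pieces not yet dropped (sum over which currently-grounded one goes next):
  1 to go: {3} 1  {5} 1  {7} 1
  2 to go: {3,5} 2  {3,7} 2  {4,5} 1  {5,7} 2  {6,7} 1
  3 to go: {2,4,5} 1  {3,4,5} 3  {3,5,7} 6  {3,6,7} 3  {4,5,7} 3  {5,6,7} 3
  4 to go: {1,2,4,5} 1  {2,3,4,5} 4  {2,4,5,7} 4  {3,4,5,7} 12  {3,5,6,7} 12  {4,5,6,7} 6
  5 to go: {0,1,2,4,5} 1  {1,2,3,4,5} 5  {1,2,4,5,7} 5  {2,3,4,5,7} 20  {2,4,5,6,7} 10  {3,4,5,6,7} 30
  6 to go: {0,1,2,3,4,5} 6  {0,1,2,4,5,7} 6  {1,2,3,4,5,7} 30  {1,2,4,5,6,7} 15  {2,3,4,5,6,7} 60
  if 0:u drops first: 105 orders
  if 3:p drops first: 21 orders
  if 6:s drops first: 42 orders
heap linearizations: 168

168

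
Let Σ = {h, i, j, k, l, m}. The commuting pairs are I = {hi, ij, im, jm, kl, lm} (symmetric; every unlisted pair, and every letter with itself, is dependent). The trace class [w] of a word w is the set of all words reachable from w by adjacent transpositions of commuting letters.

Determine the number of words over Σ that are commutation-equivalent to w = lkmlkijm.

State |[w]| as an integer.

drop 0:l onto floor
drop 1:k onto floor
drop 2:m onto {1:k}
drop 3:l onto {0:l}
drop 4:k onto {2:m}
drop 5:i onto {3:l, 4:k}
drop 6:j onto {3:l, 4:k}
drop 7:m onto {4:k}
ground layer = {0:l, 1:k}
drop-orders for the pieces not yet dropped (sum over which currently-grounded one goes next):
  1 to go: {5} 1  {6} 1  {7} 1
  2 to go: {5,6} 2  {5,7} 2  {6,7} 2
  3 to go: {3,5,6} 2  {5,6,7} 6
  4 to go: {0,3,5,6} 2  {3,5,6,7} 8  {4,5,6,7} 6
  5 to go: {0,3,5,6,7} 10  {2,4,5,6,7} 6  {3,4,5,6,7} 14
  6 to go: {0,3,4,5,6,7} 24  {1,2,4,5,6,7} 6  {2,3,4,5,6,7} 20
  if 0:l drops first: 26 orders
  if 1:k drops first: 44 orders
heap linearizations: 70

70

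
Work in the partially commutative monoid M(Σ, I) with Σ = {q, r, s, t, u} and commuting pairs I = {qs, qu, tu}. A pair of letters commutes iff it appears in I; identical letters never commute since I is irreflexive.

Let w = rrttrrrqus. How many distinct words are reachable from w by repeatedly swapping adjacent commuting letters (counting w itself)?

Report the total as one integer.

drop 0:r onto floor
drop 1:r onto {0:r}
drop 2:t onto {1:r}
drop 3:t onto {2:t}
drop 4:r onto {3:t}
drop 5:r onto {4:r}
drop 6:r onto {5:r}
drop 7:q onto {6:r}
drop 8:u onto {6:r}
drop 9:s onto {8:u}
ground layer = {0:r}
drop-orders for the pieces not yet dropped (sum over which currently-grounded one goes next):
  1 to go: {7} 1  {9} 1
  2 to go: {7,9} 2  {8,9} 1
  3 to go: {7,8,9} 3
  4 to go: {6,7,8,9} 3
  5 to go: {5,6,7,8,9} 3
  6 to go: {4,5,6,7,8,9} 3
  7 to go: {3,4,5,6,7,8,9} 3
  8 to go: {2,3,4,5,6,7,8,9} 3
  if 0:r drops first: 3 orders

3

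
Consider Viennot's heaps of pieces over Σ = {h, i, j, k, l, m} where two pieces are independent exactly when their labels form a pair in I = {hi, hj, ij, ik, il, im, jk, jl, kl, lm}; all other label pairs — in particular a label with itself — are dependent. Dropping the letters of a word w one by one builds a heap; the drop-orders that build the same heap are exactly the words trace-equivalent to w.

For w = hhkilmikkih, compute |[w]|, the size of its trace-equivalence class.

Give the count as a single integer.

825

piece 0:h — minimal
piece 1:h rests on {0:h}
piece 2:k rests on {1:h}
piece 3:i — minimal
piece 4:l rests on {1:h}
piece 5:m rests on {2:k}
piece 6:i rests on {3:i}
piece 7:k rests on {5:m}
piece 8:k rests on {7:k}
piece 9:i rests on {6:i}
piece 10:h rests on {4:l, 8:k}
minimal pieces: {0:h, 3:i}
ways to finish when only these pieces remain (= sum over removing one remaining piece with nothing left below it):
  1 left: {9}→1  {10}→1
  2 left: {4,10}→1  {6,9}→1  {8,10}→1  {9,10}→2
  3 left: {3,6,9}→1  {4,8,10}→2  {4,9,10}→3  {6,9,10}→3  {7,8,10}→1  {8,9,10}→3
  4 left: {3,6,9,10}→4  {4,6,9,10}→6  {4,7,8,10}→3  {4,8,9,10}→8  {5,7,8,10}→1  {6,8,9,10}→6  {7,8,9,10}→4
  5 left: {2,5,7,8,10}→1  {3,4,6,9,10}→10  {3,6,8,9,10}→10  {4,5,7,8,10}→4  {4,6,8,9,10}→20  {4,7,8,9,10}→15  {5,7,8,9,10}→5  {6,7,8,9,10}→10
  6 left: {2,4,5,7,8,10}→5  {2,5,7,8,9,10}→6  {3,4,6,8,9,10}→40  {3,6,7,8,9,10}→20  {4,5,7,8,9,10}→24  {4,6,7,8,9,10}→45  {5,6,7,8,9,10}→15
  7 left: {1,2,4,5,7,8,10}→5  {2,4,5,7,8,9,10}→35  {2,5,6,7,8,9,10}→21  {3,4,6,7,8,9,10}→105  {3,5,6,7,8,9,10}→35  {4,5,6,7,8,9,10}→84
  8 left: {0,1,2,4,5,7,8,10}→5  {1,2,4,5,7,8,9,10}→40  {2,3,5,6,7,8,9,10}→56  {2,4,5,6,7,8,9,10}→140  {3,4,5,6,7,8,9,10}→224
  9 left: {0,1,2,4,5,7,8,9,10}→45  {1,2,4,5,6,7,8,9,10}→180  {2,3,4,5,6,7,8,9,10}→420
  placing 0:h first → 600 extensions
  placing 3:i first → 225 extensions
total linear extensions = 825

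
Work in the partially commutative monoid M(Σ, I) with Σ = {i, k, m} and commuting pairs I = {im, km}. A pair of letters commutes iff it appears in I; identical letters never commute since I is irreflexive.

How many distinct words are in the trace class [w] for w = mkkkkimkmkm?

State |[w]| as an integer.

330

0(m) covers ∅
1(k) covers ∅
2(k) covers 1:k
3(k) covers 2:k
4(k) covers 3:k
5(i) covers 4:k
6(m) covers 0:m
7(k) covers 5:i
8(m) covers 6:m
9(k) covers 7:k
10(m) covers 8:m
floor of heap: 0:m, 1:k
completions by unplaced set U, small U first (add the entries for U minus each lowest piece of U):
  |U|=1: {9}:1  {10}:1
  |U|=2: {7,9}:1  {8,10}:1  {9,10}:2
  |U|=3: {5,7,9}:1  {6,8,10}:1  {7,9,10}:3  {8,9,10}:3
  |U|=4: {0,6,8,10}:1  {4,5,7,9}:1  {5,7,9,10}:4  {6,8,9,10}:4  {7,8,9,10}:6
  |U|=5: {0,6,8,9,10}:5  {3,4,5,7,9}:1  {4,5,7,9,10}:5  {5,7,8,9,10}:10  {6,7,8,9,10}:10
  |U|=6: {0,6,7,8,9,10}:15  {2,3,4,5,7,9}:1  {3,4,5,7,9,10}:6  {4,5,7,8,9,10}:15  {5,6,7,8,9,10}:20
  |U|=7: {0,5,6,7,8,9,10}:35  {1,2,3,4,5,7,9}:1  {2,3,4,5,7,9,10}:7  {3,4,5,7,8,9,10}:21  {4,5,6,7,8,9,10}:35
  |U|=8: {0,4,5,6,7,8,9,10}:70  {1,2,3,4,5,7,9,10}:8  {2,3,4,5,7,8,9,10}:28  {3,4,5,6,7,8,9,10}:56
  |U|=9: {0,3,4,5,6,7,8,9,10}:126  {1,2,3,4,5,7,8,9,10}:36  {2,3,4,5,6,7,8,9,10}:84
  start at 0(m): 120
  start at 1(k): 210
sum over floor = 330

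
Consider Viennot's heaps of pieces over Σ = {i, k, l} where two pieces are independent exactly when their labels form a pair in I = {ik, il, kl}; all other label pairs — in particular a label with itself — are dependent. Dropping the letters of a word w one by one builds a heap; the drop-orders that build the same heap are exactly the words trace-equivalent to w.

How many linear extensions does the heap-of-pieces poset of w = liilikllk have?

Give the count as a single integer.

0(l) covers ∅
1(i) covers ∅
2(i) covers 1:i
3(l) covers 0:l
4(i) covers 2:i
5(k) covers ∅
6(l) covers 3:l
7(l) covers 6:l
8(k) covers 5:k
floor of heap: 0:l, 1:i, 5:k
completions by unplaced set U, small U first (add the entries for U minus each lowest piece of U):
  |U|=1: {4}:1  {7}:1  {8}:1
  |U|=2: {2,4}:1  {4,7}:2  {4,8}:2  {5,8}:1  {6,7}:1  {7,8}:2
  |U|=3: {1,2,4}:1  {2,4,7}:3  {2,4,8}:3  {3,6,7}:1  {4,5,8}:3  {4,6,7}:3  {4,7,8}:6  {5,7,8}:3  {6,7,8}:3
  |U|=4: {0,3,6,7}:1  {1,2,4,7}:4  {1,2,4,8}:4  {2,4,5,8}:6  {2,4,6,7}:6  {2,4,7,8}:12  {3,4,6,7}:4  {3,6,7,8}:4  {4,5,7,8}:12  {4,6,7,8}:12  {5,6,7,8}:6
  |U|=5: {0,3,4,6,7}:5  {0,3,6,7,8}:5  {1,2,4,5,8}:10  {1,2,4,6,7}:10  {1,2,4,7,8}:20  {2,3,4,6,7}:10  {2,4,5,7,8}:30  {2,4,6,7,8}:30  {3,4,6,7,8}:20  {3,5,6,7,8}:10  {4,5,6,7,8}:30
  |U|=6: {0,2,3,4,6,7}:15  {0,3,4,6,7,8}:30  {0,3,5,6,7,8}:15  {1,2,3,4,6,7}:20  {1,2,4,5,7,8}:60  {1,2,4,6,7,8}:60  {2,3,4,6,7,8}:60  {2,4,5,6,7,8}:90  {3,4,5,6,7,8}:60
  |U|=7: {0,1,2,3,4,6,7}:35  {0,2,3,4,6,7,8}:105  {0,3,4,5,6,7,8}:105  {1,2,3,4,6,7,8}:140  {1,2,4,5,6,7,8}:210  {2,3,4,5,6,7,8}:210
  start at 0(l): 560
  start at 1(i): 420
  start at 5(k): 280
sum over floor = 1260

1260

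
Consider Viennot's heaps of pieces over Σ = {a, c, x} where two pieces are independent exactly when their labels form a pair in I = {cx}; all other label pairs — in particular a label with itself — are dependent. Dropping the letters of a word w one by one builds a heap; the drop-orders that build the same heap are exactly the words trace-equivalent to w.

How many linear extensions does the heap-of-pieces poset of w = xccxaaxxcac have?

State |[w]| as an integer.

0(x) covers ∅
1(c) covers ∅
2(c) covers 1:c
3(x) covers 0:x
4(a) covers 2:c, 3:x
5(a) covers 4:a
6(x) covers 5:a
7(x) covers 6:x
8(c) covers 5:a
9(a) covers 7:x, 8:c
10(c) covers 9:a
floor of heap: 0:x, 1:c
completions by unplaced set U, small U first (add the entries for U minus each lowest piece of U):
  |U|=1: {10}:1
  |U|=2: {9,10}:1
  |U|=3: {7,9,10}:1  {8,9,10}:1
  |U|=4: {6,7,9,10}:1  {7,8,9,10}:2
  |U|=5: {6,7,8,9,10}:3
  |U|=6: {5,6,7,8,9,10}:3
  |U|=7: {4,5,6,7,8,9,10}:3
  |U|=8: {2,4,5,6,7,8,9,10}:3  {3,4,5,6,7,8,9,10}:3
  |U|=9: {0,3,4,5,6,7,8,9,10}:3  {1,2,4,5,6,7,8,9,10}:3  {2,3,4,5,6,7,8,9,10}:6
  start at 0(x): 9
  start at 1(c): 9
sum over floor = 18

18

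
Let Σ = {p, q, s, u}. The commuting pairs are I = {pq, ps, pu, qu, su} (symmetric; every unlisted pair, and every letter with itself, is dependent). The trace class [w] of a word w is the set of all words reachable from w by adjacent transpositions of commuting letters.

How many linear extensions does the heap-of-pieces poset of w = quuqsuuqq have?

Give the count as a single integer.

126

#0=q has no predecessor
#1=u has no predecessor
#2=u depends on [1:u]
#3=q depends on [0:q]
#4=s depends on [3:q]
#5=u depends on [2:u]
#6=u depends on [5:u]
#7=q depends on [4:s]
#8=q depends on [7:q]
sources: [0:q, 1:u]
N(rest) = Σ N(rest − s) over sources s of rest; N(one piece) = 1:
  size 1 → [6]=1  [8]=1
  size 2 → [5,6]=1  [6,8]=2  [7,8]=1
  size 3 → [2,5,6]=1  [4,7,8]=1  [5,6,8]=3  [6,7,8]=3
  size 4 → [1,2,5,6]=1  [2,5,6,8]=4  [3,4,7,8]=1  [4,6,7,8]=4  [5,6,7,8]=6
  size 5 → [0,3,4,7,8]=1  [1,2,5,6,8]=5  [2,5,6,7,8]=10  [3,4,6,7,8]=5  [4,5,6,7,8]=10
  size 6 → [0,3,4,6,7,8]=6  [1,2,5,6,7,8]=15  [2,4,5,6,7,8]=20  [3,4,5,6,7,8]=15
  size 7 → [0,3,4,5,6,7,8]=21  [1,2,4,5,6,7,8]=35  [2,3,4,5,6,7,8]=35
  first=0(q) contributes 70
  first=1(u) contributes 56
|[w]| = 126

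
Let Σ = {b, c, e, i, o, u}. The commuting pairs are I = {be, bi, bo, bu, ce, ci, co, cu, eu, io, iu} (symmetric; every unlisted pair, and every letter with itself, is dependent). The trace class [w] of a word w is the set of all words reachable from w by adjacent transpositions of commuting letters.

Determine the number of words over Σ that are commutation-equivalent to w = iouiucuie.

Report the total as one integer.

0(i) covers ∅
1(o) covers ∅
2(u) covers 1:o
3(i) covers 0:i
4(u) covers 2:u
5(c) covers ∅
6(u) covers 4:u
7(i) covers 3:i
8(e) covers 1:o, 7:i
floor of heap: 0:i, 1:o, 5:c
completions by unplaced set U, small U first (add the entries for U minus each lowest piece of U):
  |U|=1: {5}:1  {6}:1  {8}:1
  |U|=2: {4,6}:1  {5,6}:2  {5,8}:2  {6,8}:2  {7,8}:1
  |U|=3: {2,4,6}:1  {3,7,8}:1  {4,5,6}:3  {4,6,8}:3  {5,6,8}:6  {5,7,8}:3  {6,7,8}:3
  |U|=4: {0,3,7,8}:1  {2,4,5,6}:4  {2,4,6,8}:4  {3,5,7,8}:4  {3,6,7,8}:4  {4,5,6,8}:12  {4,6,7,8}:6  {5,6,7,8}:12
  |U|=5: {0,3,5,7,8}:5  {0,3,6,7,8}:5  {1,2,4,6,8}:4  {2,4,5,6,8}:20  {2,4,6,7,8}:10  {3,4,6,7,8}:10  {3,5,6,7,8}:20  {4,5,6,7,8}:30
  |U|=6: {0,3,4,6,7,8}:15  {0,3,5,6,7,8}:30  {1,2,4,5,6,8}:24  {1,2,4,6,7,8}:14  {2,3,4,6,7,8}:20  {2,4,5,6,7,8}:60  {3,4,5,6,7,8}:60
  |U|=7: {0,2,3,4,6,7,8}:35  {0,3,4,5,6,7,8}:105  {1,2,3,4,6,7,8}:34  {1,2,4,5,6,7,8}:98  {2,3,4,5,6,7,8}:140
  start at 0(i): 272
  start at 1(o): 280
  start at 5(c): 69
sum over floor = 621

621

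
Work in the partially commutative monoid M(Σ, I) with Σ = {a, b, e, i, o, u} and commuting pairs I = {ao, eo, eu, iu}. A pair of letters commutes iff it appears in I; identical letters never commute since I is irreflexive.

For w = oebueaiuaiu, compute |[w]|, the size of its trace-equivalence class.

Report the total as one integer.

piece 0:o — minimal
piece 1:e — minimal
piece 2:b rests on {0:o, 1:e}
piece 3:u rests on {2:b}
piece 4:e rests on {2:b}
piece 5:a rests on {3:u, 4:e}
piece 6:i rests on {5:a}
piece 7:u rests on {5:a}
piece 8:a rests on {6:i, 7:u}
piece 9:i rests on {8:a}
piece 10:u rests on {8:a}
minimal pieces: {0:o, 1:e}
ways to finish when only these pieces remain (= sum over removing one remaining piece with nothing left below it):
  1 left: {9}→1  {10}→1
  2 left: {9,10}→2
  3 left: {8,9,10}→2
  4 left: {6,8,9,10}→2  {7,8,9,10}→2
  5 left: {6,7,8,9,10}→4
  6 left: {5,6,7,8,9,10}→4
  7 left: {3,5,6,7,8,9,10}→4  {4,5,6,7,8,9,10}→4
  8 left: {3,4,5,6,7,8,9,10}→8
  9 left: {2,3,4,5,6,7,8,9,10}→8
  placing 0:o first → 8 extensions
  placing 1:e first → 8 extensions
total linear extensions = 16

16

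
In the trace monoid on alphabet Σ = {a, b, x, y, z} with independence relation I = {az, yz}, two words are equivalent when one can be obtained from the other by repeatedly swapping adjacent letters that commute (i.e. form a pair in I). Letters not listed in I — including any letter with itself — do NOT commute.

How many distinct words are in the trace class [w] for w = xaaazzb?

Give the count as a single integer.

10

0(x) covers ∅
1(a) covers 0:x
2(a) covers 1:a
3(a) covers 2:a
4(z) covers 0:x
5(z) covers 4:z
6(b) covers 3:a, 5:z
floor of heap: 0:x
completions by unplaced set U, small U first (add the entries for U minus each lowest piece of U):
  |U|=1: {6}:1
  |U|=2: {3,6}:1  {5,6}:1
  |U|=3: {2,3,6}:1  {3,5,6}:2  {4,5,6}:1
  |U|=4: {1,2,3,6}:1  {2,3,5,6}:3  {3,4,5,6}:3
  |U|=5: {1,2,3,5,6}:4  {2,3,4,5,6}:6
  start at 0(x): 10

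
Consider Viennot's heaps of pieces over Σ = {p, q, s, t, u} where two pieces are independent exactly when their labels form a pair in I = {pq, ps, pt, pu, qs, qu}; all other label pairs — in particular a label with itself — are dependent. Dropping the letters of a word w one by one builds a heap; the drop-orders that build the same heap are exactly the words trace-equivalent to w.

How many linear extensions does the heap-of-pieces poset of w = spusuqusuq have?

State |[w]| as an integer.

drop 0:s onto floor
drop 1:p onto floor
drop 2:u onto {0:s}
drop 3:s onto {2:u}
drop 4:u onto {3:s}
drop 5:q onto floor
drop 6:u onto {4:u}
drop 7:s onto {6:u}
drop 8:u onto {7:s}
drop 9:q onto {5:q}
ground layer = {0:s, 1:p, 5:q}
drop-orders for the pieces not yet dropped (sum over which currently-grounded one goes next):
  1 to go: {1} 1  {8} 1  {9} 1
  2 to go: {1,8} 2  {1,9} 2  {5,9} 1  {7,8} 1  {8,9} 2
  3 to go: {1,5,9} 3  {1,7,8} 3  {1,8,9} 6  {5,8,9} 3  {6,7,8} 1  {7,8,9} 3
  4 to go: {1,5,8,9} 12  {1,6,7,8} 4  {1,7,8,9} 12  {4,6,7,8} 1  {5,7,8,9} 6  {6,7,8,9} 4
  5 to go: {1,4,6,7,8} 5  {1,5,7,8,9} 30  {1,6,7,8,9} 20  {3,4,6,7,8} 1  {4,6,7,8,9} 5  {5,6,7,8,9} 10
  6 to go: {1,3,4,6,7,8} 6  {1,4,6,7,8,9} 30  {1,5,6,7,8,9} 60  {2,3,4,6,7,8} 1  {3,4,6,7,8,9} 6  {4,5,6,7,8,9} 15
  7 to go: {0,2,3,4,6,7,8} 1  {1,2,3,4,6,7,8} 7  {1,3,4,6,7,8,9} 42  {1,4,5,6,7,8,9} 105  {2,3,4,6,7,8,9} 7  {3,4,5,6,7,8,9} 21
  8 to go: {0,1,2,3,4,6,7,8} 8  {0,2,3,4,6,7,8,9} 8  {1,2,3,4,6,7,8,9} 56  {1,3,4,5,6,7,8,9} 168  {2,3,4,5,6,7,8,9} 28
  if 0:s drops first: 252 orders
  if 1:p drops first: 36 orders
  if 5:q drops first: 72 orders
heap linearizations: 360

360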